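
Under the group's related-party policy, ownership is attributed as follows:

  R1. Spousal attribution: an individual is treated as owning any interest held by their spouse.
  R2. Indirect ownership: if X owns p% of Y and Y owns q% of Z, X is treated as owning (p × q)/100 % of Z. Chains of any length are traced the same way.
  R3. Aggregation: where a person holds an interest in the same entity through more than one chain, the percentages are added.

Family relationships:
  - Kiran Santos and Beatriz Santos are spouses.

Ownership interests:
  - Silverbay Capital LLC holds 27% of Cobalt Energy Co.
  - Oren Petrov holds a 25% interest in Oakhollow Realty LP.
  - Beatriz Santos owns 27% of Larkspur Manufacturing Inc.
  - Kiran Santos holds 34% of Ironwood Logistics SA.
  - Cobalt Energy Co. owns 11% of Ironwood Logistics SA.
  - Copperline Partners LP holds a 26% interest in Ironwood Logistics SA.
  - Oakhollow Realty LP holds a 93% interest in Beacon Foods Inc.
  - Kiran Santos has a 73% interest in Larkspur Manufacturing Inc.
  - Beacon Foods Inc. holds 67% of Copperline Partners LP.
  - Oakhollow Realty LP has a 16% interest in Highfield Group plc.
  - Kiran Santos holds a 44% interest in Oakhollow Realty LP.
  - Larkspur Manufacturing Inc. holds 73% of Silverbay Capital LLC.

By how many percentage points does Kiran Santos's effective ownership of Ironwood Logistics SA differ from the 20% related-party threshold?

By spousal attribution (R1), Kiran Santos is treated as also owning Beatriz Santos's interest in Larkspur Manufacturing Inc, giving 73% + 27% = 100%.
Chain via Oakhollow Realty LP → Beacon Foods Inc. → Copperline Partners LP (R2): 44% × 93% × 67% × 26% = 7.128264% of Ironwood Logistics SA.
Chain via Larkspur Manufacturing Inc. → Silverbay Capital LLC → Cobalt Energy Co. (R2): 100% × 73% × 27% × 11% = 2.1681% of Ironwood Logistics SA.
Direct interest in Ironwood Logistics SA: 34%.
Aggregating (R3): 7.128264% + 2.1681% + 34% = 43.296364%.
43.296364% exceeds the 20% threshold by 23.296364 percentage points.

23.296364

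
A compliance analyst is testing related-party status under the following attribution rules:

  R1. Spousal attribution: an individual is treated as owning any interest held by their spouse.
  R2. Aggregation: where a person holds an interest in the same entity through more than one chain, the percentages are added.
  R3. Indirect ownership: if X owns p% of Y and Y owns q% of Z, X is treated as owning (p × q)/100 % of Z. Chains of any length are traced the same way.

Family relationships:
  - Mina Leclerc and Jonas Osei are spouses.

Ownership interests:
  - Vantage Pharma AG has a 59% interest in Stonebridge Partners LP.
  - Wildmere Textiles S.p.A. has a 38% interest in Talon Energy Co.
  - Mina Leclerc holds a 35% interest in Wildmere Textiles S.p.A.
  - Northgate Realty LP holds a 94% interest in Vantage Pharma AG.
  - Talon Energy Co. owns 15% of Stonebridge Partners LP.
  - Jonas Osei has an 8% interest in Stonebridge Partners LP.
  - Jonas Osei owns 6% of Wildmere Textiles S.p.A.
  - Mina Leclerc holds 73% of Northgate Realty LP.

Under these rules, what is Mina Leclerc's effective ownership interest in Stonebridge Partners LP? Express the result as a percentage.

50.8228%

By spousal attribution (R1), Mina Leclerc is treated as also owning Jonas Osei's interest in Wildmere Textiles S.p.A, giving 35% + 6% = 41%.
By spousal attribution (R1), Mina Leclerc is treated as owning Jonas Osei's 8% interest in Stonebridge Partners LP.
Chain via Wildmere Textiles S.p.A. → Talon Energy Co. (R3): 41% × 38% × 15% = 2.337% of Stonebridge Partners LP.
Chain via Northgate Realty LP → Vantage Pharma AG (R3): 73% × 94% × 59% = 40.4858% of Stonebridge Partners LP.
Direct interest in Stonebridge Partners LP: 8%.
Aggregating (R2): 2.337% + 40.4858% + 8% = 50.8228%.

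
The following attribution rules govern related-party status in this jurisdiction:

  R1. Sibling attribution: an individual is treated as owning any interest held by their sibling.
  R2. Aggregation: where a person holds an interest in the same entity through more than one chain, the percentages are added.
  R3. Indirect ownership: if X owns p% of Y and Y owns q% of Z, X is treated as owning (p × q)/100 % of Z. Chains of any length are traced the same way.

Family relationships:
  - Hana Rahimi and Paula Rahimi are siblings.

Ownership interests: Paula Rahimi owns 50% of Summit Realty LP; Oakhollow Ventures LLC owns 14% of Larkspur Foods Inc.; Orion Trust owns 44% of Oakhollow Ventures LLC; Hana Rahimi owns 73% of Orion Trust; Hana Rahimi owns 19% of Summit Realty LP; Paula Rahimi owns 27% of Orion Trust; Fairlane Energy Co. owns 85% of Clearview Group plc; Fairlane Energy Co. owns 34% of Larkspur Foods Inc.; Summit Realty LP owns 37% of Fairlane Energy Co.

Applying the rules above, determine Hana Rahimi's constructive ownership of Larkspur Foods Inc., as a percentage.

By sibling attribution (R1), Hana Rahimi is treated as also owning Paula Rahimi's interest in Orion Trust, giving 73% + 27% = 100%.
By sibling attribution (R1), Hana Rahimi is treated as also owning Paula Rahimi's interest in Summit Realty LP, giving 19% + 50% = 69%.
Chain via Orion Trust → Oakhollow Ventures LLC (R3): 100% × 44% × 14% = 6.16% of Larkspur Foods Inc.
Chain via Summit Realty LP → Fairlane Energy Co. (R3): 69% × 37% × 34% = 8.6802% of Larkspur Foods Inc.
Aggregating (R2): 6.16% + 8.6802% = 14.8402%.

14.8402%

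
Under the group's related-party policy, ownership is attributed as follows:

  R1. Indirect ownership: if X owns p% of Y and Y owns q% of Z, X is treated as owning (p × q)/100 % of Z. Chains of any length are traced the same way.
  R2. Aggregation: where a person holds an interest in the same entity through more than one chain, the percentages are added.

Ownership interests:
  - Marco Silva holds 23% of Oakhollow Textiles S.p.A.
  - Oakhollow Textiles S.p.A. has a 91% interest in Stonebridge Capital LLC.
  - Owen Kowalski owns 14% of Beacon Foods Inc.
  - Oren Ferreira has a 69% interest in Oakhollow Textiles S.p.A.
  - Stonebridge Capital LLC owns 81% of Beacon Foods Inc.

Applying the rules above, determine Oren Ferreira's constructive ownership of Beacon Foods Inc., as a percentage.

Chain via Oakhollow Textiles S.p.A. → Stonebridge Capital LLC (R1): 69% × 91% × 81% = 50.8599% of Beacon Foods Inc.

50.8599%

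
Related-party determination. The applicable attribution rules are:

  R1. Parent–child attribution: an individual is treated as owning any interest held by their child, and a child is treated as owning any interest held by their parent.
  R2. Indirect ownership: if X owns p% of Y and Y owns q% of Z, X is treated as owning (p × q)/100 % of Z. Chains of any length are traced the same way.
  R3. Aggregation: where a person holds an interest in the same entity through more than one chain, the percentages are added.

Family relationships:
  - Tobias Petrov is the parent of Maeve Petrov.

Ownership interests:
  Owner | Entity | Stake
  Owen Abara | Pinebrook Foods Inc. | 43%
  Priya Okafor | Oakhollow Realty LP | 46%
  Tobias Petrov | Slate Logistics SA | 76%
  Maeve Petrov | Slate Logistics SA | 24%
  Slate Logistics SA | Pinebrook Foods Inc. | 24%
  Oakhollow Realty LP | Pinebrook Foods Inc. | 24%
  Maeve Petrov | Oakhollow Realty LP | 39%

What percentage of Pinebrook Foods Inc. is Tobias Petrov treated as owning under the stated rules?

By parent–child attribution (R1), Tobias Petrov is treated as also owning Maeve Petrov's interest in Slate Logistics SA, giving 76% + 24% = 100%.
By parent–child attribution (R1), Tobias Petrov is treated as owning Maeve Petrov's 39% interest in Oakhollow Realty LP.
Chain via Slate Logistics SA (R2): 100% × 24% = 24% of Pinebrook Foods Inc.
Chain via Oakhollow Realty LP (R2): 39% × 24% = 9.36% of Pinebrook Foods Inc.
Aggregating (R3): 24% + 9.36% = 33.36%.

33.36%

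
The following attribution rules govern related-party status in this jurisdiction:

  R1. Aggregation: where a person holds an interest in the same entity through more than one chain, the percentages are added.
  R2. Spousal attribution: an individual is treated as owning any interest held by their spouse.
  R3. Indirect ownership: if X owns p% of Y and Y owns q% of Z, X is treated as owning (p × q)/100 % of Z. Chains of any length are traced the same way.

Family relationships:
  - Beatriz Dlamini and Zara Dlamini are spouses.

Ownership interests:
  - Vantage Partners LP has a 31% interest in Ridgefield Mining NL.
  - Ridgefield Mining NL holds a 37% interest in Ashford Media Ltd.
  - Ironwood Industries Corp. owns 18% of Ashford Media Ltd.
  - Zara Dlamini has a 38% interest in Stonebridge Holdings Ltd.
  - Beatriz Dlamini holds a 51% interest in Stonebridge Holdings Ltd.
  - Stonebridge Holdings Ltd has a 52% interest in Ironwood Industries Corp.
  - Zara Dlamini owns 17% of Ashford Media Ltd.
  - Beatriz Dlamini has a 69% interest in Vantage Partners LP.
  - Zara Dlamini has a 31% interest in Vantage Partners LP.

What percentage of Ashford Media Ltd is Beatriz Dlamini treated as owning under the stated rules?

By spousal attribution (R2), Beatriz Dlamini is treated as also owning Zara Dlamini's interest in Vantage Partners LP, giving 69% + 31% = 100%.
By spousal attribution (R2), Beatriz Dlamini is treated as also owning Zara Dlamini's interest in Stonebridge Holdings Ltd, giving 51% + 38% = 89%.
By spousal attribution (R2), Beatriz Dlamini is treated as owning Zara Dlamini's 17% interest in Ashford Media Ltd.
Chain via Vantage Partners LP → Ridgefield Mining NL (R3): 100% × 31% × 37% = 11.47% of Ashford Media Ltd.
Chain via Stonebridge Holdings Ltd → Ironwood Industries Corp. (R3): 89% × 52% × 18% = 8.3304% of Ashford Media Ltd.
Direct interest in Ashford Media Ltd: 17%.
Aggregating (R1): 11.47% + 8.3304% + 17% = 36.8004%.

36.8004%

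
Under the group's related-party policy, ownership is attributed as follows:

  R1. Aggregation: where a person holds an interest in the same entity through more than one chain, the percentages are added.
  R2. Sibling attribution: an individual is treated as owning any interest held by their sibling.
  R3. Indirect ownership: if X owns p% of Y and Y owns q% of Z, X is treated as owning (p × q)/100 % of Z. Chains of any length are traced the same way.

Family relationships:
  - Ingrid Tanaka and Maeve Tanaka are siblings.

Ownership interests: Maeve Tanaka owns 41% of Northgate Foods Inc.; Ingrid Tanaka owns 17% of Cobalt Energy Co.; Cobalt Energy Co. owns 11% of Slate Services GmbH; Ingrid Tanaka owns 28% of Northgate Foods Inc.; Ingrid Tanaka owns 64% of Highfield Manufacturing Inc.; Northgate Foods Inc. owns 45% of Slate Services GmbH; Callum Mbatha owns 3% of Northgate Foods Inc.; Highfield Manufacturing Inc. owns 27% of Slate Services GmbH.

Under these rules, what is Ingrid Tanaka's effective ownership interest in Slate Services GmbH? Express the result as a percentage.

50.2%

By sibling attribution (R2), Ingrid Tanaka is treated as also owning Maeve Tanaka's interest in Northgate Foods Inc, giving 28% + 41% = 69%.
Chain via Cobalt Energy Co. (R3): 17% × 11% = 1.87% of Slate Services GmbH.
Chain via Northgate Foods Inc. (R3): 69% × 45% = 31.05% of Slate Services GmbH.
Chain via Highfield Manufacturing Inc. (R3): 64% × 27% = 17.28% of Slate Services GmbH.
Aggregating (R1): 1.87% + 31.05% + 17.28% = 50.2%.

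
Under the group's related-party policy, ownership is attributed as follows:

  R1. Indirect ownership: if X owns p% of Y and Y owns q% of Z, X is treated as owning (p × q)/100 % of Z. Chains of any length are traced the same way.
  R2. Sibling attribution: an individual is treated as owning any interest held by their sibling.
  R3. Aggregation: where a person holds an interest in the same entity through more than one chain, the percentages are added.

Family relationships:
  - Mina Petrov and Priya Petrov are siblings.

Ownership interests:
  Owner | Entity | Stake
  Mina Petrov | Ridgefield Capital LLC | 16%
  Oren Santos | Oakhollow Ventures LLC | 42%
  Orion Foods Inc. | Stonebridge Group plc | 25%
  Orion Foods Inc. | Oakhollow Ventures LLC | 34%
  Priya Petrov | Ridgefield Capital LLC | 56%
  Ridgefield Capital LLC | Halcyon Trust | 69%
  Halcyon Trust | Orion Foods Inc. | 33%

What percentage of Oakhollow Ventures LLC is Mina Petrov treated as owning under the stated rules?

By sibling attribution (R2), Mina Petrov is treated as also owning Priya Petrov's interest in Ridgefield Capital LLC, giving 16% + 56% = 72%.
Chain via Ridgefield Capital LLC → Halcyon Trust → Orion Foods Inc. (R1): 72% × 69% × 33% × 34% = 5.574096% of Oakhollow Ventures LLC.

5.574096%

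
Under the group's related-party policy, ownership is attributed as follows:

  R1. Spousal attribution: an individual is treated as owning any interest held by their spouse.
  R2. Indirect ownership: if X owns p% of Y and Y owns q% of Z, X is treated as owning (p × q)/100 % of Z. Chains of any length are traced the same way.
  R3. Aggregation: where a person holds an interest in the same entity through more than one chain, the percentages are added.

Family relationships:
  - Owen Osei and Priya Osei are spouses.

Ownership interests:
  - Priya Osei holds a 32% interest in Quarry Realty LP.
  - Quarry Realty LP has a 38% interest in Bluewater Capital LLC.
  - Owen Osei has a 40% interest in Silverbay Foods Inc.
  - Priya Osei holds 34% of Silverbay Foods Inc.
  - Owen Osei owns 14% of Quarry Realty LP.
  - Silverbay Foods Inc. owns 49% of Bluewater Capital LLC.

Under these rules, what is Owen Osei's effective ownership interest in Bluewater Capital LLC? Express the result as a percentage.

By spousal attribution (R1), Owen Osei is treated as also owning Priya Osei's interest in Silverbay Foods Inc, giving 40% + 34% = 74%.
By spousal attribution (R1), Owen Osei is treated as also owning Priya Osei's interest in Quarry Realty LP, giving 14% + 32% = 46%.
Chain via Silverbay Foods Inc. (R2): 74% × 49% = 36.26% of Bluewater Capital LLC.
Chain via Quarry Realty LP (R2): 46% × 38% = 17.48% of Bluewater Capital LLC.
Aggregating (R3): 36.26% + 17.48% = 53.74%.

53.74%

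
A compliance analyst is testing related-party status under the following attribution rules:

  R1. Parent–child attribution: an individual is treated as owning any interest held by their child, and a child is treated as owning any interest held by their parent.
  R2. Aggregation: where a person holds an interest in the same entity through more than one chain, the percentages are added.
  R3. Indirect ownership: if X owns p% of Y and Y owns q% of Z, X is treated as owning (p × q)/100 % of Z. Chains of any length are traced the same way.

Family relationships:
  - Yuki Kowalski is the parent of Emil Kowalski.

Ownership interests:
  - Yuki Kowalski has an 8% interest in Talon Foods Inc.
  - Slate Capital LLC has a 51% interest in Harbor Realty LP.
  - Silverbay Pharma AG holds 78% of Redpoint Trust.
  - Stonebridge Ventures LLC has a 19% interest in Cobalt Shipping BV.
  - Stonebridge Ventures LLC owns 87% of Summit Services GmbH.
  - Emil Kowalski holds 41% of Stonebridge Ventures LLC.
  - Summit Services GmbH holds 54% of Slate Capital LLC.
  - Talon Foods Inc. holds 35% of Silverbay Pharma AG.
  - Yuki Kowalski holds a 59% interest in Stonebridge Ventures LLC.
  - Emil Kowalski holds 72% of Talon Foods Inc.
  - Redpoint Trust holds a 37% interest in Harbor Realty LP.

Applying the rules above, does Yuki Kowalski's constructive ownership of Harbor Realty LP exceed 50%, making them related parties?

By parent–child attribution (R1), Yuki Kowalski is treated as also owning Emil Kowalski's interest in Stonebridge Ventures LLC, giving 59% + 41% = 100%.
By parent–child attribution (R1), Yuki Kowalski is treated as also owning Emil Kowalski's interest in Talon Foods Inc, giving 8% + 72% = 80%.
Chain via Stonebridge Ventures LLC → Summit Services GmbH → Slate Capital LLC (R3): 100% × 87% × 54% × 51% = 23.9598% of Harbor Realty LP.
Chain via Talon Foods Inc. → Silverbay Pharma AG → Redpoint Trust (R3): 80% × 35% × 78% × 37% = 8.0808% of Harbor Realty LP.
Aggregating (R2): 23.9598% + 8.0808% = 32.0406%.
32.0406% does not exceed the 50% threshold, so Yuki is not a related party to Harbor Realty LP.

No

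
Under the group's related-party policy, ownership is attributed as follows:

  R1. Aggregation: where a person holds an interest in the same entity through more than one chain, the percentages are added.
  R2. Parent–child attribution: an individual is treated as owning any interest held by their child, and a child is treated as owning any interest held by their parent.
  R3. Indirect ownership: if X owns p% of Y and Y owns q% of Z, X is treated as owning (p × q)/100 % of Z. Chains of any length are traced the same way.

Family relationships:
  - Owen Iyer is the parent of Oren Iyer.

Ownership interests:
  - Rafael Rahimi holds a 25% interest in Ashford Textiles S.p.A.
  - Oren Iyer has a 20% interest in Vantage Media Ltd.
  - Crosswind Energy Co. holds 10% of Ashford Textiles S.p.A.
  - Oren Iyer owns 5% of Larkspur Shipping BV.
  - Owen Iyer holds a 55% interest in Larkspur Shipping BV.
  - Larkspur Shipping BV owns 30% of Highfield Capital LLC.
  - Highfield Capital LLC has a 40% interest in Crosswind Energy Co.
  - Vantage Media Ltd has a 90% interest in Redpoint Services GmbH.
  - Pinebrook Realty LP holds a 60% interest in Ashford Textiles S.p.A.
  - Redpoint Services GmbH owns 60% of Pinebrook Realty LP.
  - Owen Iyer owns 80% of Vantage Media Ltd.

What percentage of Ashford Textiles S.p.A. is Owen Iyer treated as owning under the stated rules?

33.12%

By parent–child attribution (R2), Owen Iyer is treated as also owning Oren Iyer's interest in Vantage Media Ltd, giving 80% + 20% = 100%.
By parent–child attribution (R2), Owen Iyer is treated as also owning Oren Iyer's interest in Larkspur Shipping BV, giving 55% + 5% = 60%.
Chain via Vantage Media Ltd → Redpoint Services GmbH → Pinebrook Realty LP (R3): 100% × 90% × 60% × 60% = 32.4% of Ashford Textiles S.p.A.
Chain via Larkspur Shipping BV → Highfield Capital LLC → Crosswind Energy Co. (R3): 60% × 30% × 40% × 10% = 0.72% of Ashford Textiles S.p.A.
Aggregating (R1): 32.4% + 0.72% = 33.12%.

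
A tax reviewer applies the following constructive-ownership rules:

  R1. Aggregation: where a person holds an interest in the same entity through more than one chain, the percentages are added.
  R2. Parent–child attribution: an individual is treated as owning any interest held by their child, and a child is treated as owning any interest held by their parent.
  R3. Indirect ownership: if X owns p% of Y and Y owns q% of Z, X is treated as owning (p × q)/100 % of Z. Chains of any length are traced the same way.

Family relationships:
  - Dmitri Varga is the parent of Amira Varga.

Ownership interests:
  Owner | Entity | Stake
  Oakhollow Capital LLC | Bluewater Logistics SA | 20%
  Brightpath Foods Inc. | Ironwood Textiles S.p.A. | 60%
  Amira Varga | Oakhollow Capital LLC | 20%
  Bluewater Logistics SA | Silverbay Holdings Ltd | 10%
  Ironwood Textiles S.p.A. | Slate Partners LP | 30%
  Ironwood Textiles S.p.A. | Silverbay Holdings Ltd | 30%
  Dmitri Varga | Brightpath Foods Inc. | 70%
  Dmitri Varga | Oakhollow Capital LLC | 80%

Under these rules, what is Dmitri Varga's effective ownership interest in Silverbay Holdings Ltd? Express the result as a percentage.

By parent–child attribution (R2), Dmitri Varga is treated as also owning Amira Varga's interest in Oakhollow Capital LLC, giving 80% + 20% = 100%.
Chain via Oakhollow Capital LLC → Bluewater Logistics SA (R3): 100% × 20% × 10% = 2% of Silverbay Holdings Ltd.
Chain via Brightpath Foods Inc. → Ironwood Textiles S.p.A. (R3): 70% × 60% × 30% = 12.6% of Silverbay Holdings Ltd.
Aggregating (R1): 2% + 12.6% = 14.6%.

14.6%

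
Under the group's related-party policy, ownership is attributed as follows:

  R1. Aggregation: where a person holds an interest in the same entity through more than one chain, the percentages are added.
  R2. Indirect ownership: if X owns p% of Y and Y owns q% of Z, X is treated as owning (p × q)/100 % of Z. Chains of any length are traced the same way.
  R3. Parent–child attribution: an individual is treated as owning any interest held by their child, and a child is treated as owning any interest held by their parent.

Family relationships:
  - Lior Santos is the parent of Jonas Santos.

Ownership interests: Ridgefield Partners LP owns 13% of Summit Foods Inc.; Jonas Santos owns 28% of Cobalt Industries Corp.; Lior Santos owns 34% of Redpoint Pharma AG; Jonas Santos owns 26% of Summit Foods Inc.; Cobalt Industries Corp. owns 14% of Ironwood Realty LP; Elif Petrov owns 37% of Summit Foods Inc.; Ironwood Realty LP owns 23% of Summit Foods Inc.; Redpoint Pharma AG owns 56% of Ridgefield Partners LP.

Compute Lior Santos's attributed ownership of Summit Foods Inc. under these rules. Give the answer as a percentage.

29.3768%

By parent–child attribution (R3), Lior Santos is treated as owning Jonas Santos's 28% interest in Cobalt Industries Corp.
By parent–child attribution (R3), Lior Santos is treated as owning Jonas Santos's 26% interest in Summit Foods Inc.
Chain via Redpoint Pharma AG → Ridgefield Partners LP (R2): 34% × 56% × 13% = 2.4752% of Summit Foods Inc.
Chain via Cobalt Industries Corp. → Ironwood Realty LP (R2): 28% × 14% × 23% = 0.9016% of Summit Foods Inc.
Direct interest in Summit Foods Inc: 26%.
Aggregating (R1): 2.4752% + 0.9016% + 26% = 29.3768%.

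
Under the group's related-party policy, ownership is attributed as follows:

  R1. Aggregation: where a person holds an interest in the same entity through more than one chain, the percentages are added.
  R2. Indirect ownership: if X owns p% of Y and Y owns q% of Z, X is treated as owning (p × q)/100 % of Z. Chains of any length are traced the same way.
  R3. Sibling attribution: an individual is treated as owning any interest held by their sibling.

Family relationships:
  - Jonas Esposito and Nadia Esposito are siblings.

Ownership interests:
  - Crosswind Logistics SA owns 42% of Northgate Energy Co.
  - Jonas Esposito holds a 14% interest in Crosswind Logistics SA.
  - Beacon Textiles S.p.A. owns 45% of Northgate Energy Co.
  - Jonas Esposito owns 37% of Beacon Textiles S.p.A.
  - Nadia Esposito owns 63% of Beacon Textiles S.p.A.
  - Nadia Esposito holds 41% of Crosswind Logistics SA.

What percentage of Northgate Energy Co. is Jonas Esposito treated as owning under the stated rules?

By sibling attribution (R3), Jonas Esposito is treated as also owning Nadia Esposito's interest in Crosswind Logistics SA, giving 14% + 41% = 55%.
By sibling attribution (R3), Jonas Esposito is treated as also owning Nadia Esposito's interest in Beacon Textiles S.p.A, giving 37% + 63% = 100%.
Chain via Crosswind Logistics SA (R2): 55% × 42% = 23.1% of Northgate Energy Co.
Chain via Beacon Textiles S.p.A. (R2): 100% × 45% = 45% of Northgate Energy Co.
Aggregating (R1): 23.1% + 45% = 68.1%.

68.1%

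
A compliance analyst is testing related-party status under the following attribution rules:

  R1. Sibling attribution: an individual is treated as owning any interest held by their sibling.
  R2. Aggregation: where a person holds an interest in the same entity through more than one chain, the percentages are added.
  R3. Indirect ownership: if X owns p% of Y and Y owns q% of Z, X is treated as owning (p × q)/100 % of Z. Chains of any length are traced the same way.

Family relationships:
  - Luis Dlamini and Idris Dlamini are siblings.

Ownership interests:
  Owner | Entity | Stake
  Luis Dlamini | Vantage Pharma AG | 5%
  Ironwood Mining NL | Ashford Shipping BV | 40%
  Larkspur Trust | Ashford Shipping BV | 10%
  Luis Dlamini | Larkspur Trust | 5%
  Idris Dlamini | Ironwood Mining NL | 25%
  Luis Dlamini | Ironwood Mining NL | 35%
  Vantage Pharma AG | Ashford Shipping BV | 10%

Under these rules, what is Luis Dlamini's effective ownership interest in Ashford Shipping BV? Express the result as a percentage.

25%

By sibling attribution (R1), Luis Dlamini is treated as also owning Idris Dlamini's interest in Ironwood Mining NL, giving 35% + 25% = 60%.
Chain via Larkspur Trust (R3): 5% × 10% = 0.5% of Ashford Shipping BV.
Chain via Vantage Pharma AG (R3): 5% × 10% = 0.5% of Ashford Shipping BV.
Chain via Ironwood Mining NL (R3): 60% × 40% = 24% of Ashford Shipping BV.
Aggregating (R2): 0.5% + 0.5% + 24% = 25%.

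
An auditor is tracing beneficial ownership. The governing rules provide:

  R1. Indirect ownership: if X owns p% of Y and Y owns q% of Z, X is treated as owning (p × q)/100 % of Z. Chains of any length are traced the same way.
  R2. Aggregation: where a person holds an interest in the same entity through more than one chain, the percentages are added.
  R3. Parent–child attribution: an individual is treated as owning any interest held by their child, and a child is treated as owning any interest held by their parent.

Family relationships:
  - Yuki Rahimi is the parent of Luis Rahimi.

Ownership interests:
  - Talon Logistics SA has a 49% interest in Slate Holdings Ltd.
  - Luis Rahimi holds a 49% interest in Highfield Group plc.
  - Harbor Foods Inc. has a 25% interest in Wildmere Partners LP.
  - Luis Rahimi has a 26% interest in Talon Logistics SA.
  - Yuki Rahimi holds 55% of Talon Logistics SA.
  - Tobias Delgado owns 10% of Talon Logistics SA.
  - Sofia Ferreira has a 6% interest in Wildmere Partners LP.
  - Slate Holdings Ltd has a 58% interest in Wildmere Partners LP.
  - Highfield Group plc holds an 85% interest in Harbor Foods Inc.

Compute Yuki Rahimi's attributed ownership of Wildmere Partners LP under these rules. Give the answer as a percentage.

By parent–child attribution (R3), Yuki Rahimi is treated as also owning Luis Rahimi's interest in Talon Logistics SA, giving 55% + 26% = 81%.
By parent–child attribution (R3), Yuki Rahimi is treated as owning Luis Rahimi's 49% interest in Highfield Group plc.
Chain via Talon Logistics SA → Slate Holdings Ltd (R1): 81% × 49% × 58% = 23.0202% of Wildmere Partners LP.
Chain via Highfield Group plc → Harbor Foods Inc. (R1): 49% × 85% × 25% = 10.4125% of Wildmere Partners LP.
Aggregating (R2): 23.0202% + 10.4125% = 33.4327%.

33.4327%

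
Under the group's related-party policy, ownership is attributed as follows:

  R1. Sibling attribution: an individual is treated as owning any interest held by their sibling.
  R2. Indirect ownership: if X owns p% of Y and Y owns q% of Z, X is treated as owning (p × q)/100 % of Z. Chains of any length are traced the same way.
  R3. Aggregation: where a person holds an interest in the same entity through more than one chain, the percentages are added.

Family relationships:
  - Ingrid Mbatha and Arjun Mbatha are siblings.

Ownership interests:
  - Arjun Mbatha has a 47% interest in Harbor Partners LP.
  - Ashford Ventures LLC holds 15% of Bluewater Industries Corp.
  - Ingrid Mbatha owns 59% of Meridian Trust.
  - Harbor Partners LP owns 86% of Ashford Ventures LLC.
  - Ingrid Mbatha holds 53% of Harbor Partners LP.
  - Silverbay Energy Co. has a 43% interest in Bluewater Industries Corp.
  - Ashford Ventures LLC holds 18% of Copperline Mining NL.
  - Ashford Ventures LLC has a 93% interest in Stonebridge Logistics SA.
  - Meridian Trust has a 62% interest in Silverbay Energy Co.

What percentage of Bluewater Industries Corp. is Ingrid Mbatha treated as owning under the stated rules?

28.6294%

By sibling attribution (R1), Ingrid Mbatha is treated as also owning Arjun Mbatha's interest in Harbor Partners LP, giving 53% + 47% = 100%.
Chain via Harbor Partners LP → Ashford Ventures LLC (R2): 100% × 86% × 15% = 12.9% of Bluewater Industries Corp.
Chain via Meridian Trust → Silverbay Energy Co. (R2): 59% × 62% × 43% = 15.7294% of Bluewater Industries Corp.
Aggregating (R3): 12.9% + 15.7294% = 28.6294%.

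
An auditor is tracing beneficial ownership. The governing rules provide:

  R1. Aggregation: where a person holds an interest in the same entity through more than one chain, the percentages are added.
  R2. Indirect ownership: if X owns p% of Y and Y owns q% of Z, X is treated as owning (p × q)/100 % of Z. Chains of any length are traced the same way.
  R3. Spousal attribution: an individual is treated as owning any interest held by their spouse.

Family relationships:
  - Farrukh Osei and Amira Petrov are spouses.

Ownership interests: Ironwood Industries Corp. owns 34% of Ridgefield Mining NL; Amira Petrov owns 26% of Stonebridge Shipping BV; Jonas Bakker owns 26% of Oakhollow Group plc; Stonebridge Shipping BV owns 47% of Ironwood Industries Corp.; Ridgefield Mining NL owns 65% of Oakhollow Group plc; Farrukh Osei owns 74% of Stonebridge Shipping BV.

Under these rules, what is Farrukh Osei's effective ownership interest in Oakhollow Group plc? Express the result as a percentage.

10.387%

By spousal attribution (R3), Farrukh Osei is treated as also owning Amira Petrov's interest in Stonebridge Shipping BV, giving 74% + 26% = 100%.
Chain via Stonebridge Shipping BV → Ironwood Industries Corp. → Ridgefield Mining NL (R2): 100% × 47% × 34% × 65% = 10.387% of Oakhollow Group plc.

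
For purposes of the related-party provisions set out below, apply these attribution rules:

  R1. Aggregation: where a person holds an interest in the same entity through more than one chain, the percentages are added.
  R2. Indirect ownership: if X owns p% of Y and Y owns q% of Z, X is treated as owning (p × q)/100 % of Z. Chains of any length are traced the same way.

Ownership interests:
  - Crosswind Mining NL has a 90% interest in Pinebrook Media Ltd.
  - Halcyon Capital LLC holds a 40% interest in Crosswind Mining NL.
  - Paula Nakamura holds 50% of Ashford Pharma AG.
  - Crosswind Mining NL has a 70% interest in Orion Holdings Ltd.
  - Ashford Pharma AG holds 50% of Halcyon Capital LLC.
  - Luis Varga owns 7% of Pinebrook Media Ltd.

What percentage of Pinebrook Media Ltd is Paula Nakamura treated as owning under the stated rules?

Chain via Ashford Pharma AG → Halcyon Capital LLC → Crosswind Mining NL (R2): 50% × 50% × 40% × 90% = 9% of Pinebrook Media Ltd.

9%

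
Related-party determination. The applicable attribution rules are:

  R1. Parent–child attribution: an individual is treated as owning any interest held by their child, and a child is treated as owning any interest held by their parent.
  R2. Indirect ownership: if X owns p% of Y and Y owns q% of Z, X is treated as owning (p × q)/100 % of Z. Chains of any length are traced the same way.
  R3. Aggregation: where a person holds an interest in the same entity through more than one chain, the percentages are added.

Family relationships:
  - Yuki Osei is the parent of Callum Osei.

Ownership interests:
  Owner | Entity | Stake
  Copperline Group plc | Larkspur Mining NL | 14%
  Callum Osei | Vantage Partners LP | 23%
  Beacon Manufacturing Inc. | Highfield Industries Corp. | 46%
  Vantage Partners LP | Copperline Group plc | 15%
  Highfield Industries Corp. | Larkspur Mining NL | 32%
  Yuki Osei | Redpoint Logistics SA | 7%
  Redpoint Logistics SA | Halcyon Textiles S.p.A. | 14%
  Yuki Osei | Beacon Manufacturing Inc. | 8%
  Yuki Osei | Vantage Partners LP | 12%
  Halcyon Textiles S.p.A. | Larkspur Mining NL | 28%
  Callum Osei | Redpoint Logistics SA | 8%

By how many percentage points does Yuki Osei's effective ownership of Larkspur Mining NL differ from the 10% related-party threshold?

By parent–child attribution (R1), Yuki Osei is treated as also owning Callum Osei's interest in Redpoint Logistics SA, giving 7% + 8% = 15%.
By parent–child attribution (R1), Yuki Osei is treated as also owning Callum Osei's interest in Vantage Partners LP, giving 12% + 23% = 35%.
Chain via Redpoint Logistics SA → Halcyon Textiles S.p.A. (R2): 15% × 14% × 28% = 0.588% of Larkspur Mining NL.
Chain via Beacon Manufacturing Inc. → Highfield Industries Corp. (R2): 8% × 46% × 32% = 1.1776% of Larkspur Mining NL.
Chain via Vantage Partners LP → Copperline Group plc (R2): 35% × 15% × 14% = 0.735% of Larkspur Mining NL.
Aggregating (R3): 0.588% + 1.1776% + 0.735% = 2.5006%.
2.5006% falls short of the 10% threshold by 7.4994 percentage points.

7.4994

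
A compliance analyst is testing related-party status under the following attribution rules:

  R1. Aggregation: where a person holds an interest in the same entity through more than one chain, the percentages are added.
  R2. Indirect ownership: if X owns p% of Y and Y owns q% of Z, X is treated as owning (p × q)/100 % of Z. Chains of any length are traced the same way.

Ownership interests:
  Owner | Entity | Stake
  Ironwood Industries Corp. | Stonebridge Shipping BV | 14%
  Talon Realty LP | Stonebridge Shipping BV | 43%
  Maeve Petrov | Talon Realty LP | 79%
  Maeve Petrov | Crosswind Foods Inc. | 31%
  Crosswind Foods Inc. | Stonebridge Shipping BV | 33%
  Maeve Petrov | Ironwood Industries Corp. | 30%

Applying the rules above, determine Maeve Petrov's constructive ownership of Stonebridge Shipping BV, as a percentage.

48.4%

Chain via Ironwood Industries Corp. (R2): 30% × 14% = 4.2% of Stonebridge Shipping BV.
Chain via Crosswind Foods Inc. (R2): 31% × 33% = 10.23% of Stonebridge Shipping BV.
Chain via Talon Realty LP (R2): 79% × 43% = 33.97% of Stonebridge Shipping BV.
Aggregating (R1): 4.2% + 10.23% + 33.97% = 48.4%.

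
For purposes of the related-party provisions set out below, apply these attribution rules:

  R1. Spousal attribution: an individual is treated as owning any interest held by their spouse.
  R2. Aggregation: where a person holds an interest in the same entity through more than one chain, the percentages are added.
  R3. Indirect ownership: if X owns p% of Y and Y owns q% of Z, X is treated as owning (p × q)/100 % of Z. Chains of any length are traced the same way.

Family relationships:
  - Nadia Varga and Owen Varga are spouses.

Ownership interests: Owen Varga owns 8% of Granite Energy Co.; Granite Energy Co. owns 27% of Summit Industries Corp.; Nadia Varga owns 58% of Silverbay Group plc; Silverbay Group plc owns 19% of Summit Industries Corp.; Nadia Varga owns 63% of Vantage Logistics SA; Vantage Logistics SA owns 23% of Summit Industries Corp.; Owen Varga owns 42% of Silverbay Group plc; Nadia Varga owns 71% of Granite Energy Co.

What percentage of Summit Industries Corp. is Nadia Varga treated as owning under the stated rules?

54.82%

By spousal attribution (R1), Nadia Varga is treated as also owning Owen Varga's interest in Granite Energy Co, giving 71% + 8% = 79%.
By spousal attribution (R1), Nadia Varga is treated as also owning Owen Varga's interest in Silverbay Group plc, giving 58% + 42% = 100%.
Chain via Granite Energy Co. (R3): 79% × 27% = 21.33% of Summit Industries Corp.
Chain via Silverbay Group plc (R3): 100% × 19% = 19% of Summit Industries Corp.
Chain via Vantage Logistics SA (R3): 63% × 23% = 14.49% of Summit Industries Corp.
Aggregating (R2): 21.33% + 19% + 14.49% = 54.82%.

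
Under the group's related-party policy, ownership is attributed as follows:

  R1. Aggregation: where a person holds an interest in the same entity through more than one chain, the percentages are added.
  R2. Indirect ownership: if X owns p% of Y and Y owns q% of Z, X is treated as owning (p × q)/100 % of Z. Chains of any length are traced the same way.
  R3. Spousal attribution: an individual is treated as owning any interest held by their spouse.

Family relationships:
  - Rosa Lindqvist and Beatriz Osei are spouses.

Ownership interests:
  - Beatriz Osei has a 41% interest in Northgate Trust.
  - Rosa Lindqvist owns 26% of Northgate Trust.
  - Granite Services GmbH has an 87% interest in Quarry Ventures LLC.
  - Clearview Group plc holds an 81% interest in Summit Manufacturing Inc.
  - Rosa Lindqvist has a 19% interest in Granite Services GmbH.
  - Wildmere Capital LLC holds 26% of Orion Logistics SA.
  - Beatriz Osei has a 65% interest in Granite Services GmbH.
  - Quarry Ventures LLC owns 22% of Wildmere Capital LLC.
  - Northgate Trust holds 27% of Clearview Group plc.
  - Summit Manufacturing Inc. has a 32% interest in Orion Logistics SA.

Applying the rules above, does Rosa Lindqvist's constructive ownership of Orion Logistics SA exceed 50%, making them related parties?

No

By spousal attribution (R3), Rosa Lindqvist is treated as also owning Beatriz Osei's interest in Northgate Trust, giving 26% + 41% = 67%.
By spousal attribution (R3), Rosa Lindqvist is treated as also owning Beatriz Osei's interest in Granite Services GmbH, giving 19% + 65% = 84%.
Chain via Northgate Trust → Clearview Group plc → Summit Manufacturing Inc. (R2): 67% × 27% × 81% × 32% = 4.688928% of Orion Logistics SA.
Chain via Granite Services GmbH → Quarry Ventures LLC → Wildmere Capital LLC (R2): 84% × 87% × 22% × 26% = 4.180176% of Orion Logistics SA.
Aggregating (R1): 4.688928% + 4.180176% = 8.869104%.
8.869104% does not exceed the 50% threshold, so Rosa is not a related party to Orion Logistics SA.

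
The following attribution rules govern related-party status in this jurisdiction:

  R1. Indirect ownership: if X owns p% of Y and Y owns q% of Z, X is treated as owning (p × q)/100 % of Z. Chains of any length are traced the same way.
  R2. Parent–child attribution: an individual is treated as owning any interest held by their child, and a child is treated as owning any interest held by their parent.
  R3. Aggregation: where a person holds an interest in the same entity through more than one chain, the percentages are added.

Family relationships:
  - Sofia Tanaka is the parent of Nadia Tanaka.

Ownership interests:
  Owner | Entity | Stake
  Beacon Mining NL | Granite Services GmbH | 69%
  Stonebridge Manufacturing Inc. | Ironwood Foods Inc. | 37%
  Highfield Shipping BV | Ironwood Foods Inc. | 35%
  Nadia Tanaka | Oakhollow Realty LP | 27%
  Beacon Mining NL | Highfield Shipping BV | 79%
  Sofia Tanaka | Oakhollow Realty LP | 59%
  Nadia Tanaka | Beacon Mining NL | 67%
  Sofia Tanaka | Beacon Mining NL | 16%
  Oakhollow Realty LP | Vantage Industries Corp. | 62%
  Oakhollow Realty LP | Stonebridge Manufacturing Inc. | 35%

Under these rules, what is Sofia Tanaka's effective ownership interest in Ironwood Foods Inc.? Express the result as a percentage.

By parent–child attribution (R2), Sofia Tanaka is treated as also owning Nadia Tanaka's interest in Oakhollow Realty LP, giving 59% + 27% = 86%.
By parent–child attribution (R2), Sofia Tanaka is treated as also owning Nadia Tanaka's interest in Beacon Mining NL, giving 16% + 67% = 83%.
Chain via Oakhollow Realty LP → Stonebridge Manufacturing Inc. (R1): 86% × 35% × 37% = 11.137% of Ironwood Foods Inc.
Chain via Beacon Mining NL → Highfield Shipping BV (R1): 83% × 79% × 35% = 22.9495% of Ironwood Foods Inc.
Aggregating (R3): 11.137% + 22.9495% = 34.0865%.

34.0865%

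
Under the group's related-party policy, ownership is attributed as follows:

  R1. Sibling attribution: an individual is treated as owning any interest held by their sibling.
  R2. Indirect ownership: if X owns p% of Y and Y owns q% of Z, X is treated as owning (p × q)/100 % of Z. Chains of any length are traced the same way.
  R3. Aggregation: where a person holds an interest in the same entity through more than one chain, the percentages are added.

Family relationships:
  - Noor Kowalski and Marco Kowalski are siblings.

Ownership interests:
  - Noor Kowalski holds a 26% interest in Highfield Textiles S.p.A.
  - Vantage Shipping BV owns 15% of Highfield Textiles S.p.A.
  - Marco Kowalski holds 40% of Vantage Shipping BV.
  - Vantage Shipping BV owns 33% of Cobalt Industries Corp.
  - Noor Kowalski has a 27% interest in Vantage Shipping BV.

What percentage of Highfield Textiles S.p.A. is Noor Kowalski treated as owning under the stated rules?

By sibling attribution (R1), Noor Kowalski is treated as also owning Marco Kowalski's interest in Vantage Shipping BV, giving 27% + 40% = 67%.
Chain via Vantage Shipping BV (R2): 67% × 15% = 10.05% of Highfield Textiles S.p.A.
Direct interest in Highfield Textiles S.p.A: 26%.
Aggregating (R3): 10.05% + 26% = 36.05%.

36.05%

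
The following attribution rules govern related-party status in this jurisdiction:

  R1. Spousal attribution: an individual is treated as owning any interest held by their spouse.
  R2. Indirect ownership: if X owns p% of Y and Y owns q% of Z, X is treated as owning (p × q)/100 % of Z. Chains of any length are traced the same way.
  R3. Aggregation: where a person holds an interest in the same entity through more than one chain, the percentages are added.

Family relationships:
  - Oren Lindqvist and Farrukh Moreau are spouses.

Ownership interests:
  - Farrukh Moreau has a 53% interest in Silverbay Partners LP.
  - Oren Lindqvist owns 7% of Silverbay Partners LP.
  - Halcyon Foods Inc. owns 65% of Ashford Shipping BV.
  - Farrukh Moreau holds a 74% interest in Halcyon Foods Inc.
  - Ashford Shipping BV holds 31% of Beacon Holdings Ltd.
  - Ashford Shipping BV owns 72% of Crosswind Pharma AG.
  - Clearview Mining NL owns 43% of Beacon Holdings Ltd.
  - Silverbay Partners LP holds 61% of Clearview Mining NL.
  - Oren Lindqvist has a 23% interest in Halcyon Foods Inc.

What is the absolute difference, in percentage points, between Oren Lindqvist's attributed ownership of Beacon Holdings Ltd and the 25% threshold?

10.2835

By spousal attribution (R1), Oren Lindqvist is treated as also owning Farrukh Moreau's interest in Silverbay Partners LP, giving 7% + 53% = 60%.
By spousal attribution (R1), Oren Lindqvist is treated as also owning Farrukh Moreau's interest in Halcyon Foods Inc, giving 23% + 74% = 97%.
Chain via Silverbay Partners LP → Clearview Mining NL (R2): 60% × 61% × 43% = 15.738% of Beacon Holdings Ltd.
Chain via Halcyon Foods Inc. → Ashford Shipping BV (R2): 97% × 65% × 31% = 19.5455% of Beacon Holdings Ltd.
Aggregating (R3): 15.738% + 19.5455% = 35.2835%.
35.2835% exceeds the 25% threshold by 10.2835 percentage points.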